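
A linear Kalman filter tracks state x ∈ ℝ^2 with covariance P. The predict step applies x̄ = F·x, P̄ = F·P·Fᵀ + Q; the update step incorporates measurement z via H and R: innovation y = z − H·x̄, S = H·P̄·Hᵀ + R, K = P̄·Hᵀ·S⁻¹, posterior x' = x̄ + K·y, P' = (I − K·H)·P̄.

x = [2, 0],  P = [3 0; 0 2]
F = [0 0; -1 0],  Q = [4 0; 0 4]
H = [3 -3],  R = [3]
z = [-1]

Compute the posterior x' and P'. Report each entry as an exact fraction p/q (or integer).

x' = [-14/17, -19/34]
P' = [44/17 42/17; 42/17 91/34]

x̄ = F·x = [0, -2]
P̄ = F·P·Fᵀ + Q = [4 0; 0 7]
y = z − H·x̄ = [-7]
S = H·P̄·Hᵀ + R = [102]
K = P̄·Hᵀ·S⁻¹ = [2/17; -7/34]
x' = x̄ + K·y = [-14/17, -19/34]
P' = (I − K·H)·P̄ = [44/17 42/17; 42/17 91/34]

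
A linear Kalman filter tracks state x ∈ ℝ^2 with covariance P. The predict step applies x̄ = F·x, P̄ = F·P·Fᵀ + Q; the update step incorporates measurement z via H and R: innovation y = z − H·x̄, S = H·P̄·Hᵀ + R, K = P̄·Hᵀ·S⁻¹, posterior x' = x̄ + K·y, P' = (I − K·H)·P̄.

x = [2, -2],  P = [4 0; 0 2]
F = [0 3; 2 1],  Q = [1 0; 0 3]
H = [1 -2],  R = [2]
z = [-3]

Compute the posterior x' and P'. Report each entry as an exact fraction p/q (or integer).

x' = [-437/81, -10/9]
P' = [1490/81 82/9; 82/9 5]

x̄ = F·x = [-6, 2]
P̄ = F·P·Fᵀ + Q = [19 6; 6 21]
y = z − H·x̄ = [7]
S = H·P̄·Hᵀ + R = [81]
K = P̄·Hᵀ·S⁻¹ = [7/81; -4/9]
x' = x̄ + K·y = [-437/81, -10/9]
P' = (I − K·H)·P̄ = [1490/81 82/9; 82/9 5]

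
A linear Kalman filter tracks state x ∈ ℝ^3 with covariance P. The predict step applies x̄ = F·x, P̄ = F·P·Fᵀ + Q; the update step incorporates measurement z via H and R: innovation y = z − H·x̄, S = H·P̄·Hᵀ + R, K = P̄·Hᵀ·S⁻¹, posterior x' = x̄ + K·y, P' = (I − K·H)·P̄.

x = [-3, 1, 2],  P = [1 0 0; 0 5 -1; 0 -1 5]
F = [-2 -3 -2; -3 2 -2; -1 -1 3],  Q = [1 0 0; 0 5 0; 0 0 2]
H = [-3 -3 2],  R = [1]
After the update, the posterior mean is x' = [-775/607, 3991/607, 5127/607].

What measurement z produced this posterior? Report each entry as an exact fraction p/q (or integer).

x̄ = F·x = [-1, 7, 8]
P̄ = F·P·Fᵀ + Q = [58 -6 -6; -6 62 -45; -6 -45 59]
S = H·P̄·Hᵀ + R = [1821]
K = P̄·Hᵀ·S⁻¹ = [-56/607; -86/607; 271/1821]
x' − x̄ = [-168/607, -258/607, 271/607] = K·y
y = (KᵀK)⁻¹·Kᵀ·(x' − x̄) = [3]
z = y + H·x̄ = [3] + [-2] = [1]

z = [1]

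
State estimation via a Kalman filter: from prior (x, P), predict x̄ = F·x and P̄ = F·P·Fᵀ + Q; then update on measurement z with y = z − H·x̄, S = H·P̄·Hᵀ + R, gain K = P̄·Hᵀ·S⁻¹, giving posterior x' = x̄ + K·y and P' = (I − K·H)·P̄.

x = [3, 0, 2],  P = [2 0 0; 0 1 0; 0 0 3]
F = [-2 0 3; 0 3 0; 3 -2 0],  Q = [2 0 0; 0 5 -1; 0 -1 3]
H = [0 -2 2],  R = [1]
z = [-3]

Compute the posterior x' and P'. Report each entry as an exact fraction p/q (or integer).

x̄ = F·x = [0, 0, 9]
P̄ = F·P·Fᵀ + Q = [37 0 -12; 0 14 -7; -12 -7 25]
y = z − H·x̄ = [-21]
S = H·P̄·Hᵀ + R = [213]
K = P̄·Hᵀ·S⁻¹ = [-8/71; -14/71; 64/213]
x' = x̄ + K·y = [168/71, 294/71, 191/71]
P' = (I − K·H)·P̄ = [2435/71 -336/71 -340/71; -336/71 406/71 399/71; -340/71 399/71 1229/213]

x' = [168/71, 294/71, 191/71]
P' = [2435/71 -336/71 -340/71; -336/71 406/71 399/71; -340/71 399/71 1229/213]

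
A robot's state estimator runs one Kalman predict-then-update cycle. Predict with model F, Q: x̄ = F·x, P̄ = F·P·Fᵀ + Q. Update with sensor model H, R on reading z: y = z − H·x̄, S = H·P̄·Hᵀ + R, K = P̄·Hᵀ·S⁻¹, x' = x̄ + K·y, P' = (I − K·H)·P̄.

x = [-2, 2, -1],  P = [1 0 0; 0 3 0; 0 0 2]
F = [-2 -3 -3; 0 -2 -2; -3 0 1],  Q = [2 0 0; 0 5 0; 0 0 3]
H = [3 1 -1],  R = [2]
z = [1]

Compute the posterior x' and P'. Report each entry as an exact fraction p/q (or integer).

x' = [1603/688, -781/688, 1675/344]
P' = [1599/688 -1137/688 1647/344; -1137/688 3039/688 -305/344; 1647/344 -305/344 2327/172]

x̄ = F·x = [1, -2, 5]
P̄ = F·P·Fᵀ + Q = [51 30 0; 30 25 -4; 0 -4 14]
y = z − H·x̄ = [5]
S = H·P̄·Hᵀ + R = [688]
K = P̄·Hᵀ·S⁻¹ = [183/688; 119/688; -9/344]
x' = x̄ + K·y = [1603/688, -781/688, 1675/344]
P' = (I − K·H)·P̄ = [1599/688 -1137/688 1647/344; -1137/688 3039/688 -305/344; 1647/344 -305/344 2327/172]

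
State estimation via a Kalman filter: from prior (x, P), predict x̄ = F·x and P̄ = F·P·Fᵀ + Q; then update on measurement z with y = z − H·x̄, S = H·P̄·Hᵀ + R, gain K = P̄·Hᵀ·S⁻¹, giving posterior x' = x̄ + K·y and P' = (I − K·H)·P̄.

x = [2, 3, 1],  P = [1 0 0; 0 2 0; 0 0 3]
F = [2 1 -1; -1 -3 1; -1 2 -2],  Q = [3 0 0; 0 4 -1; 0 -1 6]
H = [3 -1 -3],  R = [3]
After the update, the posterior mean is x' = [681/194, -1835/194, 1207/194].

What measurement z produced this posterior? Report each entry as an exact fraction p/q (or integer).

x̄ = F·x = [6, -10, 2]
P̄ = F·P·Fᵀ + Q = [12 -11 8; -11 26 -18; 8 -18 27]
S = H·P̄·Hᵀ + R = [194]
K = P̄·Hᵀ·S⁻¹ = [23/194; -5/194; -39/194]
x' − x̄ = [-483/194, 105/194, 819/194] = K·y
y = (KᵀK)⁻¹·Kᵀ·(x' − x̄) = [-21]
z = y + H·x̄ = [-21] + [22] = [1]

z = [1]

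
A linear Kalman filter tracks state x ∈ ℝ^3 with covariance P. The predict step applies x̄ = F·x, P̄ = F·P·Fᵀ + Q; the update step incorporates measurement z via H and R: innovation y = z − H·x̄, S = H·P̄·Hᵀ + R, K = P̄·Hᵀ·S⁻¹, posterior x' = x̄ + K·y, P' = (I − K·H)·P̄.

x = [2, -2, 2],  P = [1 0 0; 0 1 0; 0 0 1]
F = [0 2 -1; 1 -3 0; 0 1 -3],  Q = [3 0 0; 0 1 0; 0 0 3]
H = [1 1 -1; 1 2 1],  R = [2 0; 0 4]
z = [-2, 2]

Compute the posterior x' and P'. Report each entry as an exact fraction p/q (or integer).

x̄ = F·x = [-6, 8, -8]
P̄ = F·P·Fᵀ + Q = [8 -6 5; -6 11 -3; 5 -3 13]
y = z − H·x̄ = [-12, 0]
S = H·P̄·Hᵀ + R = [18 2; 2 43]
K = P̄·Hᵀ·S⁻¹ = [-131/770 12/385; 159/385 109/385; -71/110 17/55]
x' = x̄ + K·y = [-1524/385, 1172/385, -14/55]
P' = (I − K·H)·P̄ = [5743/770 -1942/385 303/110; -1942/385 1546/385 -102/55; 303/110 -102/55 241/110]

x' = [-1524/385, 1172/385, -14/55]
P' = [5743/770 -1942/385 303/110; -1942/385 1546/385 -102/55; 303/110 -102/55 241/110]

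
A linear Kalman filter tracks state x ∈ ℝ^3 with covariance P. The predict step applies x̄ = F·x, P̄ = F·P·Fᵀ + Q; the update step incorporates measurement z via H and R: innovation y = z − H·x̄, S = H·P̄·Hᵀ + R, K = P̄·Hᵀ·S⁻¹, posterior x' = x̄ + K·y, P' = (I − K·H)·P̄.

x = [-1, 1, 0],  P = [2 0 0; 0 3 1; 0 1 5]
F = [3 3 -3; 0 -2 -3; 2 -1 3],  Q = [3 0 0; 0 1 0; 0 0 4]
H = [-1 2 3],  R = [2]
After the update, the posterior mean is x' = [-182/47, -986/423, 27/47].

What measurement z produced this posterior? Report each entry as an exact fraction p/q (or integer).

x̄ = F·x = [0, -2, -3]
P̄ = F·P·Fᵀ + Q = [75 24 -30; 24 70 -42; -30 -42 54]
S = H·P̄·Hᵀ + R = [423]
K = P̄·Hᵀ·S⁻¹ = [-13/47; -10/423; 12/47]
x' − x̄ = [-182/47, -140/423, 168/47] = K·y
y = (KᵀK)⁻¹·Kᵀ·(x' − x̄) = [14]
z = y + H·x̄ = [14] + [-13] = [1]

z = [1]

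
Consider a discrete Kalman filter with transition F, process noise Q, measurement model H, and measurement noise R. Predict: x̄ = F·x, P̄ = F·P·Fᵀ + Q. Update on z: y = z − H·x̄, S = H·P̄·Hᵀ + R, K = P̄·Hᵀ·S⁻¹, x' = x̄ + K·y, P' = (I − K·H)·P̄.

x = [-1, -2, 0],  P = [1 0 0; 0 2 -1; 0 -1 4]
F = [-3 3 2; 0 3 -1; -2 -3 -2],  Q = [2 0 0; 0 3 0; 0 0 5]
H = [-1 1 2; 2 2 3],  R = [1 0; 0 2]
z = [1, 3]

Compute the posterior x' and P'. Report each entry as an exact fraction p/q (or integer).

x' = [32676/26599, -311313/53198, 108329/26599]
P' = [19389/26599 -75452/26599 41888/26599; -75452/26599 1107863/53198 -315508/26599; 41888/26599 -315508/26599 182950/26599]

x̄ = F·x = [-3, -6, 8]
P̄ = F·P·Fᵀ + Q = [33 7 -16; 7 31 -7; -16 -7 31]
y = z − H·x̄ = [-12, -3]
S = H·P̄·Hᵀ + R = [211 117; 117 317]
K = P̄·Hᵀ·S⁻¹ = [-11065/26599 6769/26599; -3265/53198 10435/53198; 8504/26599 805/26599]
x' = x̄ + K·y = [32676/26599, -311313/53198, 108329/26599]
P' = (I − K·H)·P̄ = [19389/26599 -75452/26599 41888/26599; -75452/26599 1107863/53198 -315508/26599; 41888/26599 -315508/26599 182950/26599]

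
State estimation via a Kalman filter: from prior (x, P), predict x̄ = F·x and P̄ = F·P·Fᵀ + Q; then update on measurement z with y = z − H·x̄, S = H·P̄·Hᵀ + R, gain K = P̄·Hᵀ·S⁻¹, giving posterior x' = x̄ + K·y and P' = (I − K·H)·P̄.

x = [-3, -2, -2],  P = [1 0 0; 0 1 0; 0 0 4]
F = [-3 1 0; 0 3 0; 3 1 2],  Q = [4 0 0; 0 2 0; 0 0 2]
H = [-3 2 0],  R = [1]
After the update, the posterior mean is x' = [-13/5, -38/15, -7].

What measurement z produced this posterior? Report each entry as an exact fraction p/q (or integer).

x̄ = F·x = [7, -6, -15]
P̄ = F·P·Fᵀ + Q = [14 3 -8; 3 11 3; -8 3 28]
S = H·P̄·Hᵀ + R = [135]
K = P̄·Hᵀ·S⁻¹ = [-4/15; 13/135; 2/9]
x' − x̄ = [-48/5, 52/15, 8] = K·y
y = (KᵀK)⁻¹·Kᵀ·(x' − x̄) = [36]
z = y + H·x̄ = [36] + [-33] = [3]

z = [3]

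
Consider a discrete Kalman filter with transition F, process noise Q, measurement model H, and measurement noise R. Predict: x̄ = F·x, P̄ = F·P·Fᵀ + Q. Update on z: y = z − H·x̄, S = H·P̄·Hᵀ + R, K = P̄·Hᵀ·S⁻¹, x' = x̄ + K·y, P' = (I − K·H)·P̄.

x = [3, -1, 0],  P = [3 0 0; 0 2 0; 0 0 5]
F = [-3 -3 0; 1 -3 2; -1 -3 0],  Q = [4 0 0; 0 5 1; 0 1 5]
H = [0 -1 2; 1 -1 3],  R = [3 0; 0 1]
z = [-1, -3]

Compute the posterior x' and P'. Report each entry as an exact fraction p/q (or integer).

x' = [-21217/5753, 28726/5753, 10906/5753]
P' = [32028/5753 -28775/5753 -19183/5753; -28775/5753 128345/5753 53479/5753; -19183/5753 53479/5753 24857/5753]

x̄ = F·x = [-6, 6, 0]
P̄ = F·P·Fᵀ + Q = [49 9 27; 9 46 16; 27 16 26]
y = z − H·x̄ = [5, 9]
S = H·P̄·Hᵀ + R = [89 167; 167 378]
K = P̄·Hᵀ·S⁻¹ = [-3197/5753 3254/5753; -7129/5753 3317/5753; -1255/5753 1909/5753]
x' = x̄ + K·y = [-21217/5753, 28726/5753, 10906/5753]
P' = (I − K·H)·P̄ = [32028/5753 -28775/5753 -19183/5753; -28775/5753 128345/5753 53479/5753; -19183/5753 53479/5753 24857/5753]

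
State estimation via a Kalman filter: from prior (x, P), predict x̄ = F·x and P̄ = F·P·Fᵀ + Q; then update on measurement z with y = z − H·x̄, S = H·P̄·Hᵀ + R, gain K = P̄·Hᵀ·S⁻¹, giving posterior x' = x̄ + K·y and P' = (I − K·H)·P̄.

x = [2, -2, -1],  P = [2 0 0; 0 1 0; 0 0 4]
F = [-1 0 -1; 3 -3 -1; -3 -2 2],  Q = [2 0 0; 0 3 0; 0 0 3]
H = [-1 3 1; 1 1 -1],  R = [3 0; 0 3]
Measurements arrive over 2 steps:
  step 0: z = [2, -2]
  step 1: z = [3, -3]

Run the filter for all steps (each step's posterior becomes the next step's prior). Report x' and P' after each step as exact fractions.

step 0: x̄ = F·x = [-1, 13, -4]
step 0: P̄ = F·P·Fᵀ + Q = [8 -2 -2; -2 34 -20; -2 -20 41]
step 0: y = z − H·x̄ = [-34, -18]
step 0: S = H·P̄·Hᵀ + R = [254 85; 85 126]
step 0: K = P̄·Hᵀ·S⁻¹ = [-2696/24779 3392/24779; 6164/24779 6068/24779; 3213/24779 -14557/24779]
step 0: x' = x̄ + K·y = [5829/24779, 3327/24779, 53668/24779]
step 0: P' = (I − K·H)·P̄ = [127960/24779 522/24779 118306/24779; 522/24779 9174/24779 -8508/24779; 118306/24779 -8508/24779 153469/24779]
step 1: x̄ = F·x = [-59497/24779, -46162/24779, 83195/24779]
step 1: P̄ = F·P·Fᵀ + Q = [567599/24779 -490981/24779 179276/24779; -490981/24779 691732/24779 -303182/24779; 179276/24779 -303182/24779 531205/24779]
step 1: y = z − H·x̄ = [70131/24779, 114517/24779]
step 1: S = H·P̄·Hᵀ + R = [8166971/24779 959346/24779; 959346/24779 1130723/24779]
step 1: K = P̄·Hᵀ·S⁻¹ = [-80959350/335535623 38225642/335535623; 83755373/335535623 78478187/335535623; -82015/335535623 -194330881/335535623]
step 1: x' = x̄ + K·y = [-858131373/335535623, -25346496/335535623, 228215217/335535623]
step 1: P' = (I − K·H)·P̄ = [1763064147/335535623 -32050281/335535623 1616336940/335535623; -32050281/335535623 121675170/335535623 -145809672/335535623; 1616336940/335535623 -145809672/335535623 2053519911/335535623]

step 0: x' = [5829/24779, 3327/24779, 53668/24779], P' = [127960/24779 522/24779 118306/24779; 522/24779 9174/24779 -8508/24779; 118306/24779 -8508/24779 153469/24779]
step 1: x' = [-858131373/335535623, -25346496/335535623, 228215217/335535623], P' = [1763064147/335535623 -32050281/335535623 1616336940/335535623; -32050281/335535623 121675170/335535623 -145809672/335535623; 1616336940/335535623 -145809672/335535623 2053519911/335535623]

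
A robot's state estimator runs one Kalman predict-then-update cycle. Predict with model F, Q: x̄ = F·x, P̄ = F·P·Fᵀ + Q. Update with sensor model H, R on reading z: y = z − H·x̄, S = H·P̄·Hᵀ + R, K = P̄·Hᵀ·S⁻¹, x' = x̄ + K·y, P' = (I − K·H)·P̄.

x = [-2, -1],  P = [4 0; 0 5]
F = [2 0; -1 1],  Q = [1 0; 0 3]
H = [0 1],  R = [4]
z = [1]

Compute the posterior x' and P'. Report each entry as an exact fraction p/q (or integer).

x' = [-4, 1]
P' = [13 -2; -2 3]

x̄ = F·x = [-4, 1]
P̄ = F·P·Fᵀ + Q = [17 -8; -8 12]
y = z − H·x̄ = [0]
S = H·P̄·Hᵀ + R = [16]
K = P̄·Hᵀ·S⁻¹ = [-1/2; 3/4]
x' = x̄ + K·y = [-4, 1]
P' = (I − K·H)·P̄ = [13 -2; -2 3]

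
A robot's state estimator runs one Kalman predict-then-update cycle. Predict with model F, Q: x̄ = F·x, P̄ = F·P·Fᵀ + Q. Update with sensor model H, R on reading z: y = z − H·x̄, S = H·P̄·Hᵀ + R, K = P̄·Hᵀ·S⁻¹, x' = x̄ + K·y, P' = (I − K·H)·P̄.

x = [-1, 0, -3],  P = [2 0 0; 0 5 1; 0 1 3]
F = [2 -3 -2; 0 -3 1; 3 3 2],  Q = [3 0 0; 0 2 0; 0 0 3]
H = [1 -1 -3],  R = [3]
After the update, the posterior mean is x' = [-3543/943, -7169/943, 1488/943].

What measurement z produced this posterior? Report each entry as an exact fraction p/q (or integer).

x̄ = F·x = [4, -3, -9]
P̄ = F·P·Fᵀ + Q = [80 42 -57; 42 44 -42; -57 -42 90]
S = H·P̄·Hᵀ + R = [943]
K = P̄·Hᵀ·S⁻¹ = [209/943; 124/943; -285/943]
x' − x̄ = [-7315/943, -4340/943, 9975/943] = K·y
y = (KᵀK)⁻¹·Kᵀ·(x' − x̄) = [-35]
z = y + H·x̄ = [-35] + [34] = [-1]

z = [-1]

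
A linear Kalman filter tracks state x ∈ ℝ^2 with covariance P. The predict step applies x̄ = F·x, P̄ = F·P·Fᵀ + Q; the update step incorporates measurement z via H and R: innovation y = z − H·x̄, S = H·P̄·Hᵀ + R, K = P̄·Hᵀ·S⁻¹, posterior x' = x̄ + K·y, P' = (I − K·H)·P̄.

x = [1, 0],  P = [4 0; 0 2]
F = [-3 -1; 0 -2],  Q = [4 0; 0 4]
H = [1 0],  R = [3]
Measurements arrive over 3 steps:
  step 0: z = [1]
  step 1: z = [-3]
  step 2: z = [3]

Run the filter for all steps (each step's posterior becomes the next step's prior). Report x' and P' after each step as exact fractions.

step 0: x̄ = F·x = [-3, 0]
step 0: P̄ = F·P·Fᵀ + Q = [42 4; 4 12]
step 0: y = z − H·x̄ = [4]
step 0: S = H·P̄·Hᵀ + R = [45]
step 0: K = P̄·Hᵀ·S⁻¹ = [14/15; 4/45]
step 0: x' = x̄ + K·y = [11/15, 16/45]
step 0: P' = (I − K·H)·P̄ = [14/5 4/15; 4/15 524/45]
step 1: x̄ = F·x = [-23/9, -32/45]
step 1: P̄ = F·P·Fᵀ + Q = [382/9 224/9; 224/9 2276/45]
step 1: y = z − H·x̄ = [-4/9]
step 1: S = H·P̄·Hᵀ + R = [409/9]
step 1: K = P̄·Hᵀ·S⁻¹ = [382/409; 224/409]
step 1: x' = x̄ + K·y = [-1215/409, -1952/2045]
step 1: P' = (I − K·H)·P̄ = [1146/409 672/409; 672/409 75556/2045]
step 2: x̄ = F·x = [20177/2045, 3904/2045]
step 2: P̄ = F·P·Fᵀ + Q = [155466/2045 171272/2045; 171272/2045 310404/2045]
step 2: y = z − H·x̄ = [-14042/2045]
step 2: S = H·P̄·Hᵀ + R = [161601/2045]
step 2: K = P̄·Hᵀ·S⁻¹ = [51822/53867; 171272/161601]
step 2: x' = x̄ + K·y = [2977/913, -14704/2739]
step 2: P' = (I − K·H)·P̄ = [155466/53867 171272/53867; 171272/53867 10184596/161601]

step 0: x' = [11/15, 16/45], P' = [14/5 4/15; 4/15 524/45]
step 1: x' = [-1215/409, -1952/2045], P' = [1146/409 672/409; 672/409 75556/2045]
step 2: x' = [2977/913, -14704/2739], P' = [155466/53867 171272/53867; 171272/53867 10184596/161601]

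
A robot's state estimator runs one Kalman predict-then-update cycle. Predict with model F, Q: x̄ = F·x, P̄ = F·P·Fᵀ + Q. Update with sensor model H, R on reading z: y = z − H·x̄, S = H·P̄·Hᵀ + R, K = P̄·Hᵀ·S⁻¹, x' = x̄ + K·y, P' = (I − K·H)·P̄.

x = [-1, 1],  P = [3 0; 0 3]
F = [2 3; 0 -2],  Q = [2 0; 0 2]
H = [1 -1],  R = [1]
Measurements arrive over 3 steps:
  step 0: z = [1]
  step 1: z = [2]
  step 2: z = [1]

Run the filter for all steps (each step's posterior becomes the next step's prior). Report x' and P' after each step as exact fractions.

step 0: x̄ = F·x = [1, -2]
step 0: P̄ = F·P·Fᵀ + Q = [41 -18; -18 14]
step 0: y = z − H·x̄ = [-2]
step 0: S = H·P̄·Hᵀ + R = [92]
step 0: K = P̄·Hᵀ·S⁻¹ = [59/92; -8/23]
step 0: x' = x̄ + K·y = [-13/46, -30/23]
step 0: P' = (I − K·H)·P̄ = [291/92 58/23; 58/23 66/23]
step 1: x̄ = F·x = [-103/23, 60/23]
step 1: P̄ = F·P·Fᵀ + Q = [1627/23 -628/23; -628/23 310/23]
step 1: y = z − H·x̄ = [209/23]
step 1: S = H·P̄·Hᵀ + R = [3216/23]
step 1: K = P̄·Hᵀ·S⁻¹ = [2255/3216; -7/24]
step 1: x' = x̄ + K·y = [6089/3216, -1/24]
step 1: P' = (I − K·H)·P̄ = [6409/3216 31/24; 31/24 19/12]
step 2: x̄ = F·x = [736/201, 1/12]
step 2: P̄ = F·P·Fᵀ + Q = [7984/201 -44/3; -44/3 25/3]
step 2: y = z − H·x̄ = [-691/268]
step 2: S = H·P̄·Hᵀ + R = [5252/67]
step 2: K = P̄·Hᵀ·S⁻¹ = [911/1313; -1541/5252]
step 2: x' = x̄ + K·y = [29507/15756, 52931/63024]
step 2: P' = (I − K·H)·P̄ = [7820/3939 5087/3939; 5087/3939 24971/15756]

step 0: x' = [-13/46, -30/23], P' = [291/92 58/23; 58/23 66/23]
step 1: x' = [6089/3216, -1/24], P' = [6409/3216 31/24; 31/24 19/12]
step 2: x' = [29507/15756, 52931/63024], P' = [7820/3939 5087/3939; 5087/3939 24971/15756]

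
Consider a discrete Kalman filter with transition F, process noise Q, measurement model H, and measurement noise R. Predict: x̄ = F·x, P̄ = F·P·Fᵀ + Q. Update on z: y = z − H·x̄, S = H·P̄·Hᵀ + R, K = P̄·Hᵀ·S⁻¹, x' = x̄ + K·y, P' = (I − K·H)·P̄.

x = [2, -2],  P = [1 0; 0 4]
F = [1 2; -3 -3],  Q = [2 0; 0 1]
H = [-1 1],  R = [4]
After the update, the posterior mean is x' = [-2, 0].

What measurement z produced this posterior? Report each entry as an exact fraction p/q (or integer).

x̄ = F·x = [-2, 0]
P̄ = F·P·Fᵀ + Q = [19 -27; -27 46]
S = H·P̄·Hᵀ + R = [123]
K = P̄·Hᵀ·S⁻¹ = [-46/123; 73/123]
x' − x̄ = [0, 0] = K·y
y = (KᵀK)⁻¹·Kᵀ·(x' − x̄) = [0]
z = y + H·x̄ = [0] + [2] = [2]

z = [2]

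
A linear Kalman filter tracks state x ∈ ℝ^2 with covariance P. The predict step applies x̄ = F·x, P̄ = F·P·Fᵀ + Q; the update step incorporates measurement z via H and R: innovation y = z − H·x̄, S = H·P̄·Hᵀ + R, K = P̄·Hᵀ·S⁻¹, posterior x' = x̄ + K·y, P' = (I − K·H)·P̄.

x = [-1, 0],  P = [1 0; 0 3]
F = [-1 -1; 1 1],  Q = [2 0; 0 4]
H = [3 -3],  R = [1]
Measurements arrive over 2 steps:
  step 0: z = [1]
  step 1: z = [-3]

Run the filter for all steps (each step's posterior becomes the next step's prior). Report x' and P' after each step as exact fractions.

step 0: x̄ = F·x = [1, -1]
step 0: P̄ = F·P·Fᵀ + Q = [6 -4; -4 8]
step 0: y = z − H·x̄ = [-5]
step 0: S = H·P̄·Hᵀ + R = [199]
step 0: K = P̄·Hᵀ·S⁻¹ = [30/199; -36/199]
step 0: x' = x̄ + K·y = [49/199, -19/199]
step 0: P' = (I − K·H)·P̄ = [294/199 284/199; 284/199 296/199]
step 1: x̄ = F·x = [-30/199, 30/199]
step 1: P̄ = F·P·Fᵀ + Q = [1556/199 -1158/199; -1158/199 1954/199]
step 1: y = z − H·x̄ = [-417/199]
step 1: S = H·P̄·Hᵀ + R = [52633/199]
step 1: K = P̄·Hᵀ·S⁻¹ = [8142/52633; -9336/52633]
step 1: x' = x̄ + K·y = [-24996/52633, 27498/52633]
step 1: P' = (I − K·H)·P̄ = [78416/52633 75702/52633; 75702/52633 78814/52633]

step 0: x' = [49/199, -19/199], P' = [294/199 284/199; 284/199 296/199]
step 1: x' = [-24996/52633, 27498/52633], P' = [78416/52633 75702/52633; 75702/52633 78814/52633]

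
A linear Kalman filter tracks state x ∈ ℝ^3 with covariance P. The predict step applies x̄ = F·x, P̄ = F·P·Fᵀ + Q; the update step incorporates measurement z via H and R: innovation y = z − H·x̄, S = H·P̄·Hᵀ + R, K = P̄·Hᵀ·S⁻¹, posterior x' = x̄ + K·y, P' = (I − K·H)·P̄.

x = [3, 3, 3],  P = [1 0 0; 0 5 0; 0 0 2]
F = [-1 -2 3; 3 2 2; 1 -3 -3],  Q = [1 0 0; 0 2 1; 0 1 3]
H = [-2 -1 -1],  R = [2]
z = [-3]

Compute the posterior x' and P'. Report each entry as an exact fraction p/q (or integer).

x' = [-5/4, 1365/64, -1011/64]
P' = [20/3 -9/4 -41/4; -9/4 2349/64 -2075/64; -41/4 -2075/64 3421/64]

x̄ = F·x = [0, 21, -15]
P̄ = F·P·Fᵀ + Q = [40 -11 11; -11 39 -38; 11 -38 67]
y = z − H·x̄ = [3]
S = H·P̄·Hᵀ + R = [192]
K = P̄·Hᵀ·S⁻¹ = [-5/12; 7/64; -17/64]
x' = x̄ + K·y = [-5/4, 1365/64, -1011/64]
P' = (I − K·H)·P̄ = [20/3 -9/4 -41/4; -9/4 2349/64 -2075/64; -41/4 -2075/64 3421/64]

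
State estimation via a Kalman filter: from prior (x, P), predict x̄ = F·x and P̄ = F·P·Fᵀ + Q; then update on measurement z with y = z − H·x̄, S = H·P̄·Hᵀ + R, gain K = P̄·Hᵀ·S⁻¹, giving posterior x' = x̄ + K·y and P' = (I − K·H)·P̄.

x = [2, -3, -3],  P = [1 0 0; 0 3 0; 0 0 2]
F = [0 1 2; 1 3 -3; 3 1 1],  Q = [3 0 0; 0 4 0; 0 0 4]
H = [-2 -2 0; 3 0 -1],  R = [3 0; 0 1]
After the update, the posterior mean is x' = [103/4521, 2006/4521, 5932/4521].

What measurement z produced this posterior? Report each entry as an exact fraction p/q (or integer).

z = [-1, -1]

x̄ = F·x = [-9, 2, 0]
P̄ = F·P·Fᵀ + Q = [14 -3 7; -3 50 6; 7 6 18]
S = H·P̄·Hᵀ + R = [235 -40; -40 103]
K = P̄·Hᵀ·S⁻¹ = [-866/22605 1469/4521; -10282/22605 -1457/4521; -2558/22605 -67/4521]
x' − x̄ = [40792/4521, -7036/4521, 5932/4521] = K·y
y = (KᵀK)⁻¹·Kᵀ·(x' − x̄) = [-15, 26]
z = y + H·x̄ = [-15, 26] + [14, -27] = [-1, -1]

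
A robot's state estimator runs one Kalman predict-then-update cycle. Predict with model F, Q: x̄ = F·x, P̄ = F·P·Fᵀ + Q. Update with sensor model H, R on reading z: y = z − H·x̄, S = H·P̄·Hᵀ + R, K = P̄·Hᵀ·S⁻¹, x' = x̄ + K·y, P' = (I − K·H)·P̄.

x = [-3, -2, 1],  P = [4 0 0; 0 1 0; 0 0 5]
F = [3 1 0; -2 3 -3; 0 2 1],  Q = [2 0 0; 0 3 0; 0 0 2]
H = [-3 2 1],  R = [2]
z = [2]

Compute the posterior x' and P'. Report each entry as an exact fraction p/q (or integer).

x̄ = F·x = [-11, -3, -3]
P̄ = F·P·Fᵀ + Q = [39 -21 2; -21 73 -9; 2 -9 11]
y = z − H·x̄ = [-22]
S = H·P̄·Hᵀ + R = [860]
K = P̄·Hᵀ·S⁻¹ = [-157/860; 10/43; -13/860]
x' = x̄ + K·y = [-3003/430, -349/43, -1147/430]
P' = (I − K·H)·P̄ = [8891/860 667/43 -321/860; 667/43 1139/43 -257/43; -321/860 -257/43 9291/860]

x' = [-3003/430, -349/43, -1147/430]
P' = [8891/860 667/43 -321/860; 667/43 1139/43 -257/43; -321/860 -257/43 9291/860]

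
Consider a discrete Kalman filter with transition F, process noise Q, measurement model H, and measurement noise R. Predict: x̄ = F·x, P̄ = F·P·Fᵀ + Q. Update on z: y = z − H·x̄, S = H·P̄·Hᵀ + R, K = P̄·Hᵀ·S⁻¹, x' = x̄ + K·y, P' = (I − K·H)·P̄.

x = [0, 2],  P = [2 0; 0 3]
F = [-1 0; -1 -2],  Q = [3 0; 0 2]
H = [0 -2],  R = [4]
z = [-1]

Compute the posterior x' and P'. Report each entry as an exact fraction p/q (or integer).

x' = [9/17, 4/17]
P' = [81/17 2/17; 2/17 16/17]

x̄ = F·x = [0, -4]
P̄ = F·P·Fᵀ + Q = [5 2; 2 16]
y = z − H·x̄ = [-9]
S = H·P̄·Hᵀ + R = [68]
K = P̄·Hᵀ·S⁻¹ = [-1/17; -8/17]
x' = x̄ + K·y = [9/17, 4/17]
P' = (I − K·H)·P̄ = [81/17 2/17; 2/17 16/17]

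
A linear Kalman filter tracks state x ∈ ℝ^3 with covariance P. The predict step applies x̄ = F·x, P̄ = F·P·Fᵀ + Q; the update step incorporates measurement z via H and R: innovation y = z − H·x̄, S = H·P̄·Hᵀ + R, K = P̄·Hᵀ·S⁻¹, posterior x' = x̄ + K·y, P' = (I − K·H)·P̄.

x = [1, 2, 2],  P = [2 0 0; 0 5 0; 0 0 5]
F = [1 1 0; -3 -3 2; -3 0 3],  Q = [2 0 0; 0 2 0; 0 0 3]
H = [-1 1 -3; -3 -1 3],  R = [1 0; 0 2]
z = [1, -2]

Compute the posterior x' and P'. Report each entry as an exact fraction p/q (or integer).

x' = [15/49, -4659/4102, -11211/14357]
P' = [9/49 -3/7 -6/49; -3/7 7574/293 17652/2051; -6/49 17652/2051 42234/14357]

x̄ = F·x = [3, -5, 3]
P̄ = F·P·Fᵀ + Q = [9 -21 -6; -21 85 48; -6 48 66]
y = z − H·x̄ = [18, -7]
S = H·P̄·Hᵀ + R = [407 -358; -358 456]
K = P̄·Hᵀ·S⁻¹ = [-12/49 -12/49; 941/2051 2575/4102; -1380/14357 4206/14357]
x' = x̄ + K·y = [15/49, -4659/4102, -11211/14357]
P' = (I − K·H)·P̄ = [9/49 -3/7 -6/49; -3/7 7574/293 17652/2051; -6/49 17652/2051 42234/14357]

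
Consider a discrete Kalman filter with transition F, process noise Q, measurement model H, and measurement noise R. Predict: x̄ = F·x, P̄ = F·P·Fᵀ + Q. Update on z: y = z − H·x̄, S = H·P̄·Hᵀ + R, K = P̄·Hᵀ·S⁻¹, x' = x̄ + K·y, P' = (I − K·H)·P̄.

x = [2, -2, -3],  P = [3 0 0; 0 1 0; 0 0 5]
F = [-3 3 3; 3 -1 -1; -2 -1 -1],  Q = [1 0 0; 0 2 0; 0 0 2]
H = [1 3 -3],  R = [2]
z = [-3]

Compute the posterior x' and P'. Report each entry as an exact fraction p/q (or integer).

x̄ = F·x = [-21, 11, 1]
P̄ = F·P·Fᵀ + Q = [82 -45 0; -45 35 -12; 0 -12 20]
y = z − H·x̄ = [-12]
S = H·P̄·Hᵀ + R = [525]
K = P̄·Hᵀ·S⁻¹ = [-53/525; 32/175; -32/175]
x' = x̄ + K·y = [-3463/175, 1541/175, 559/175]
P' = (I − K·H)·P̄ = [40241/525 -6179/175 -1696/175; -6179/175 3053/175 972/175; -1696/175 972/175 428/175]

x' = [-3463/175, 1541/175, 559/175]
P' = [40241/525 -6179/175 -1696/175; -6179/175 3053/175 972/175; -1696/175 972/175 428/175]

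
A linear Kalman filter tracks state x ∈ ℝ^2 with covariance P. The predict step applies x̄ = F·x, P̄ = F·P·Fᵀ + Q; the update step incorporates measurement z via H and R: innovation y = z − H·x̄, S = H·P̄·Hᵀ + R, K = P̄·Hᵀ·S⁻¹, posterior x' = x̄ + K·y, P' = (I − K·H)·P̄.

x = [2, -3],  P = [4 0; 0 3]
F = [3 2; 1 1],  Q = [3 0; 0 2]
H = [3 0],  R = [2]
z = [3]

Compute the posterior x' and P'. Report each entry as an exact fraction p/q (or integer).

x' = [459/461, -299/461]
P' = [102/461 36/461; 36/461 1233/461]

x̄ = F·x = [0, -1]
P̄ = F·P·Fᵀ + Q = [51 18; 18 9]
y = z − H·x̄ = [3]
S = H·P̄·Hᵀ + R = [461]
K = P̄·Hᵀ·S⁻¹ = [153/461; 54/461]
x' = x̄ + K·y = [459/461, -299/461]
P' = (I − K·H)·P̄ = [102/461 36/461; 36/461 1233/461]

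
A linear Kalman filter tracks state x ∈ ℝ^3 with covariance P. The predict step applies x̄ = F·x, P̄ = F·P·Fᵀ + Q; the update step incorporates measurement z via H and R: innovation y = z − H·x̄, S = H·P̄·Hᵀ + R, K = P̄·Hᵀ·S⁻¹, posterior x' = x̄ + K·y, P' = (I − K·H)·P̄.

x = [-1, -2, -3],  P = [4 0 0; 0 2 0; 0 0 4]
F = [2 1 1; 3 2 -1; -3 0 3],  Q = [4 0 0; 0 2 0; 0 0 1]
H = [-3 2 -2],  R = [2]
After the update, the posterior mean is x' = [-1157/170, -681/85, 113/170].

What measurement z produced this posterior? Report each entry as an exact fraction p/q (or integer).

x̄ = F·x = [-7, -4, -6]
P̄ = F·P·Fᵀ + Q = [26 24 -12; 24 50 -48; -12 -48 73]
S = H·P̄·Hᵀ + R = [680]
K = P̄·Hᵀ·S⁻¹ = [-3/340; 31/170; -103/340]
x' − x̄ = [33/170, -341/85, 1133/170] = K·y
y = (KᵀK)⁻¹·Kᵀ·(x' − x̄) = [-22]
z = y + H·x̄ = [-22] + [25] = [3]

z = [3]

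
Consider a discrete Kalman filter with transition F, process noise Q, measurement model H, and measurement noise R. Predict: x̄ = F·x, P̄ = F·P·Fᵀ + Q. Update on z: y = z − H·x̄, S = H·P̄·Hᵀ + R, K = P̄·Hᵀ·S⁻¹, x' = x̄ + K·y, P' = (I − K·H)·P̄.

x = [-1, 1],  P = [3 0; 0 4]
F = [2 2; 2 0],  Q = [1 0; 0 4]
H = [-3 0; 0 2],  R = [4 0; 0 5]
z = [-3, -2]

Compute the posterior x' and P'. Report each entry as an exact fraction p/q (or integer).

x' = [4339/4367, -13886/13101]
P' = [1900/4367 80/4367; 80/4367 14720/13101]

x̄ = F·x = [0, -2]
P̄ = F·P·Fᵀ + Q = [29 12; 12 16]
y = z − H·x̄ = [-3, 2]
S = H·P̄·Hᵀ + R = [265 -72; -72 69]
K = P̄·Hᵀ·S⁻¹ = [-1425/4367 32/4367; -60/4367 5888/13101]
x' = x̄ + K·y = [4339/4367, -13886/13101]
P' = (I − K·H)·P̄ = [1900/4367 80/4367; 80/4367 14720/13101]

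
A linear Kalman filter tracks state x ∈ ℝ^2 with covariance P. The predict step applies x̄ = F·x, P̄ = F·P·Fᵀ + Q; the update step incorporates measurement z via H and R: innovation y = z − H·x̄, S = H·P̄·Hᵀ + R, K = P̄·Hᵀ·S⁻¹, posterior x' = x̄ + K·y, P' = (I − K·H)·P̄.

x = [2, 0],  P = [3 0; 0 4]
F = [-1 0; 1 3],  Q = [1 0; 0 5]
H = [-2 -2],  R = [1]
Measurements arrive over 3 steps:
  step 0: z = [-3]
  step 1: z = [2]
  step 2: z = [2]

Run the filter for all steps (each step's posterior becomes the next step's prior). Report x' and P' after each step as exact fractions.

step 0: x̄ = F·x = [-2, 2]
step 0: P̄ = F·P·Fᵀ + Q = [4 -3; -3 44]
step 0: y = z − H·x̄ = [-3]
step 0: S = H·P̄·Hᵀ + R = [169]
step 0: K = P̄·Hᵀ·S⁻¹ = [-2/169; -82/169]
step 0: x' = x̄ + K·y = [-332/169, 584/169]
step 0: P' = (I − K·H)·P̄ = [672/169 -671/169; -671/169 712/169]
step 1: x̄ = F·x = [332/169, 1420/169]
step 1: P̄ = F·P·Fᵀ + Q = [841/169 1341/169; 1341/169 3899/169]
step 1: y = z − H·x̄ = [3842/169]
step 1: S = H·P̄·Hᵀ + R = [29857/169]
step 1: K = P̄·Hᵀ·S⁻¹ = [-4364/29857; -10480/29857]
step 1: x' = x̄ + K·y = [-40556/29857, 12620/29857]
step 1: P' = (I − K·H)·P̄ = [35889/29857 -33707/29857; -33707/29857 38947/29857]
step 2: x̄ = F·x = [40556/29857, -2696/29857]
step 2: P̄ = F·P·Fᵀ + Q = [65746/29857 65232/29857; 65232/29857 333455/29857]
step 2: y = z − H·x̄ = [135434/29857]
step 2: S = H·P̄·Hᵀ + R = [2148517/29857]
step 2: K = P̄·Hᵀ·S⁻¹ = [-261956/2148517; -797374/2148517]
step 2: x' = x̄ + K·y = [1730164/2148517, -3810964/2148517]
step 2: P' = (I − K·H)·P̄ = [2432778/2148517 -2301800/2148517; -2301800/2148517 2700487/2148517]

step 0: x' = [-332/169, 584/169], P' = [672/169 -671/169; -671/169 712/169]
step 1: x' = [-40556/29857, 12620/29857], P' = [35889/29857 -33707/29857; -33707/29857 38947/29857]
step 2: x' = [1730164/2148517, -3810964/2148517], P' = [2432778/2148517 -2301800/2148517; -2301800/2148517 2700487/2148517]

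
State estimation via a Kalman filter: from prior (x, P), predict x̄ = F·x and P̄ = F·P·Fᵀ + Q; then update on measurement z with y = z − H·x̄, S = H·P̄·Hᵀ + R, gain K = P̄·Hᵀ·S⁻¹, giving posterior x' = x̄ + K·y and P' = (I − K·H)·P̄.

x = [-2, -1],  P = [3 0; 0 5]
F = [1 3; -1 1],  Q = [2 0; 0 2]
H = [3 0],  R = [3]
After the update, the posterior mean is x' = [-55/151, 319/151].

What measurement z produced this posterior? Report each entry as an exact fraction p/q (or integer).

x̄ = F·x = [-5, 1]
P̄ = F·P·Fᵀ + Q = [50 12; 12 10]
S = H·P̄·Hᵀ + R = [453]
K = P̄·Hᵀ·S⁻¹ = [50/151; 12/151]
x' − x̄ = [700/151, 168/151] = K·y
y = (KᵀK)⁻¹·Kᵀ·(x' − x̄) = [14]
z = y + H·x̄ = [14] + [-15] = [-1]

z = [-1]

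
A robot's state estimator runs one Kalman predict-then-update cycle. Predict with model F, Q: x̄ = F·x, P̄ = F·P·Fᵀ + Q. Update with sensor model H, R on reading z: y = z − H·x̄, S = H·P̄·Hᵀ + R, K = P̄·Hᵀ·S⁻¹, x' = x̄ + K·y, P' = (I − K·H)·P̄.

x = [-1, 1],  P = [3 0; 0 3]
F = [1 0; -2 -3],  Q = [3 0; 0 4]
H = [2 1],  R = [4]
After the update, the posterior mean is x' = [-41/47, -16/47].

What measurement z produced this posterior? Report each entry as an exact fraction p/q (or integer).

z = [-2]

x̄ = F·x = [-1, -1]
P̄ = F·P·Fᵀ + Q = [6 -6; -6 43]
S = H·P̄·Hᵀ + R = [47]
K = P̄·Hᵀ·S⁻¹ = [6/47; 31/47]
x' − x̄ = [6/47, 31/47] = K·y
y = (KᵀK)⁻¹·Kᵀ·(x' − x̄) = [1]
z = y + H·x̄ = [1] + [-3] = [-2]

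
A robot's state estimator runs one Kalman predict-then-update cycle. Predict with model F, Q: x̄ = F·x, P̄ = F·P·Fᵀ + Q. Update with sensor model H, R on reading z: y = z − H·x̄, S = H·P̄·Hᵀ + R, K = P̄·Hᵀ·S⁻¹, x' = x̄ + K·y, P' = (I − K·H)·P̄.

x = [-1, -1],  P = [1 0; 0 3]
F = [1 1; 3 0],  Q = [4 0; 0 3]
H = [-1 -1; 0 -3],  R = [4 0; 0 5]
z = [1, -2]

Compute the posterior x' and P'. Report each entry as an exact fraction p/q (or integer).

x' = [-1853/1365, 44/91]
P' = [3727/1365 -25/91; -25/91 45/91]

x̄ = F·x = [-2, -3]
P̄ = F·P·Fᵀ + Q = [8 3; 3 12]
y = z − H·x̄ = [-4, -11]
S = H·P̄·Hᵀ + R = [30 45; 45 113]
K = P̄·Hᵀ·S⁻¹ = [-838/1365 15/91; -5/91 -27/91]
x' = x̄ + K·y = [-1853/1365, 44/91]
P' = (I − K·H)·P̄ = [3727/1365 -25/91; -25/91 45/91]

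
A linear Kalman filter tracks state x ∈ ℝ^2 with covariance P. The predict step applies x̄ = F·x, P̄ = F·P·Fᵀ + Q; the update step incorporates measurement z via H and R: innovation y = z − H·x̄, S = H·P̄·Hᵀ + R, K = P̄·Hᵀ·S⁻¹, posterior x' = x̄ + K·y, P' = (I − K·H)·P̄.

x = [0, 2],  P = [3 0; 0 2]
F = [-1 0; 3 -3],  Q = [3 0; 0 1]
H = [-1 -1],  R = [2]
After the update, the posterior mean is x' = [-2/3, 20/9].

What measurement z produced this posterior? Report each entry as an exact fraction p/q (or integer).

z = [-2]

x̄ = F·x = [0, -6]
P̄ = F·P·Fᵀ + Q = [6 -9; -9 46]
S = H·P̄·Hᵀ + R = [36]
K = P̄·Hᵀ·S⁻¹ = [1/12; -37/36]
x' − x̄ = [-2/3, 74/9] = K·y
y = (KᵀK)⁻¹·Kᵀ·(x' − x̄) = [-8]
z = y + H·x̄ = [-8] + [6] = [-2]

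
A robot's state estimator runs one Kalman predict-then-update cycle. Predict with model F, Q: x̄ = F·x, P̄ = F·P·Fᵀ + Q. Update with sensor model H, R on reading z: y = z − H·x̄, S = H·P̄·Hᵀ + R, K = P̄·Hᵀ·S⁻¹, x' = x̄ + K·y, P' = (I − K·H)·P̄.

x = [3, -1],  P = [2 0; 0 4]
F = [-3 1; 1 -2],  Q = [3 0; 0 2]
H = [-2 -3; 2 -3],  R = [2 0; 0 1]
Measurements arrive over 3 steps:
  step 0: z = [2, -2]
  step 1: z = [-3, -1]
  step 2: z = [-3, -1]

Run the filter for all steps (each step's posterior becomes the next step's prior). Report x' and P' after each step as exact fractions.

step 0: x' = [-23890/22393, -331/22393], P' = [4129/22393 898/22393; 898/22393 1844/22393]
step 1: x' = [20787044/36336743, 23151797/36336743], P' = [6490729/36336743 1378008/36336743; 1378008/36336743 2900570/36336743]
step 2: x' = [23339747984/58291950103, 34867522533/58291950103], P' = [10408837459/58291950103 2209794088/58291950103; 2209794088/58291950103 4652606186/58291950103]

step 0: x̄ = F·x = [-10, 5]
step 0: P̄ = F·P·Fᵀ + Q = [25 -14; -14 20]
step 0: y = z − H·x̄ = [-3, 33]
step 0: S = H·P̄·Hᵀ + R = [114 80; 80 449]
step 0: K = P̄·Hᵀ·S⁻¹ = [-5476/22393 5564/22393; -3664/22393 -3736/22393]
step 0: x' = x̄ + K·y = [-23890/22393, -331/22393]
step 0: P' = (I − K·H)·P̄ = [4129/22393 898/22393; 898/22393 1844/22393]
step 1: x̄ = F·x = [71339/22393, -23228/22393]
step 1: P̄ = F·P·Fᵀ + Q = [100796/22393 -9789/22393; -9789/22393 52699/22393]
step 1: y = z − H·x̄ = [5815/22393, -234755/22393]
step 1: S = H·P̄·Hᵀ + R = [804793/22393 71107/22393; 71107/22393 1017336/22393]
step 1: K = P̄·Hᵀ·S⁻¹ = [-8557741/36336743 8847434/36336743; -5728863/36336743 -5945694/36336743]
step 1: x' = x̄ + K·y = [20787044/36336743, 23151797/36336743]
step 1: P' = (I − K·H)·P̄ = [6490729/36336743 1378008/36336743; 1378008/36336743 2900570/36336743]
step 2: x̄ = F·x = [-664565/615877, -25516550/36336743]
step 2: P̄ = F·P·Fᵀ + Q = [2746768/615877 -264869/615877; -264869/615877 85254463/36336743]
step 2: y = z − H·x̄ = [-263978549/36336743, -34467723/36336743]
step 2: S = H·P̄·Hᵀ + R = [1300673649/36336743 119052919/36336743; 119052919/36336743 1639391410/36336743]
step 2: K = P̄·Hᵀ·S⁻¹ = [-13723528591/58291950103 14188292654/58291950103; -9188703367/58291950103 -9538230382/58291950103]
step 2: x' = x̄ + K·y = [23339747984/58291950103, 34867522533/58291950103]
step 2: P' = (I − K·H)·P̄ = [10408837459/58291950103 2209794088/58291950103; 2209794088/58291950103 4652606186/58291950103]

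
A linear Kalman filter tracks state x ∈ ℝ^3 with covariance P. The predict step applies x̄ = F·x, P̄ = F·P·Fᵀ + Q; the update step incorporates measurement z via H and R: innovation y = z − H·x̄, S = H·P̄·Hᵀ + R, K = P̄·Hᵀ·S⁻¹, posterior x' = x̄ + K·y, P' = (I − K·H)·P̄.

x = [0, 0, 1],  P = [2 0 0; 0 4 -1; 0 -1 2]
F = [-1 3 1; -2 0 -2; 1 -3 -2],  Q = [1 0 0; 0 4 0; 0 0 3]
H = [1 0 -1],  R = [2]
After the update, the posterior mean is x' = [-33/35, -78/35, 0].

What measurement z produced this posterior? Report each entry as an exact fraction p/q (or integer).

z = [-1]

x̄ = F·x = [1, -2, -2]
P̄ = F·P·Fᵀ + Q = [35 6 -33; 6 20 -2; -33 -2 37]
S = H·P̄·Hᵀ + R = [140]
K = P̄·Hᵀ·S⁻¹ = [17/35; 2/35; -1/2]
x' − x̄ = [-68/35, -8/35, 2] = K·y
y = (KᵀK)⁻¹·Kᵀ·(x' − x̄) = [-4]
z = y + H·x̄ = [-4] + [3] = [-1]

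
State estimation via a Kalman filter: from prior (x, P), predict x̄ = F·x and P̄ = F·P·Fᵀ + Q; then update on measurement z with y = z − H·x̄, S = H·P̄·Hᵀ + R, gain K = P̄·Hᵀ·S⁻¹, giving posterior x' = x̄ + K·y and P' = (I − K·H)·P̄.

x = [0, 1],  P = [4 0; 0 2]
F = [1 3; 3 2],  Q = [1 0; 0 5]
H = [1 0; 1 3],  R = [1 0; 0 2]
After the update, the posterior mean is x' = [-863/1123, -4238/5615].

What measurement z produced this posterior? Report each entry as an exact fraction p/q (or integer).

z = [-1, -3]

x̄ = F·x = [3, 2]
P̄ = F·P·Fᵀ + Q = [23 24; 24 49]
S = H·P̄·Hᵀ + R = [24 95; 95 610]
K = P̄·Hᵀ·S⁻¹ = [1001/1123 19/1123; -321/1123 1824/5615]
x' − x̄ = [-4232/1123, -15468/5615] = K·y
y = (KᵀK)⁻¹·Kᵀ·(x' − x̄) = [-4, -12]
z = y + H·x̄ = [-4, -12] + [3, 9] = [-1, -3]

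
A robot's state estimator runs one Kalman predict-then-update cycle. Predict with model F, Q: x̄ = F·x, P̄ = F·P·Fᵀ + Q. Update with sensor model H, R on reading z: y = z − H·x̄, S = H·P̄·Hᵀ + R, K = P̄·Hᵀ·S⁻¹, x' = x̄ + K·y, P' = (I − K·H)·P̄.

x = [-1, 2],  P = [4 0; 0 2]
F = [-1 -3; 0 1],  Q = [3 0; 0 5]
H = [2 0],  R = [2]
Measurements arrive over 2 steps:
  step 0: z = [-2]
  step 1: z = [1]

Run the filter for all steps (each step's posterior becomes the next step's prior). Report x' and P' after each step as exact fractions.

step 0: x̄ = F·x = [-5, 2]
step 0: P̄ = F·P·Fᵀ + Q = [25 -6; -6 7]
step 0: y = z − H·x̄ = [8]
step 0: S = H·P̄·Hᵀ + R = [102]
step 0: K = P̄·Hᵀ·S⁻¹ = [25/51; -2/17]
step 0: x' = x̄ + K·y = [-55/51, 18/17]
step 0: P' = (I − K·H)·P̄ = [25/51 -2/17; -2/17 95/17]
step 1: x̄ = F·x = [-107/51, 18/17]
step 1: P̄ = F·P·Fᵀ + Q = [2707/51 -283/17; -283/17 180/17]
step 1: y = z − H·x̄ = [265/51]
step 1: S = H·P̄·Hᵀ + R = [10930/51]
step 1: K = P̄·Hᵀ·S⁻¹ = [2707/5465; -849/5465]
step 1: x' = x̄ + K·y = [520/1093, 275/1093]
step 1: P' = (I − K·H)·P̄ = [2707/5465 -849/5465; -849/5465 29598/5465]

step 0: x' = [-55/51, 18/17], P' = [25/51 -2/17; -2/17 95/17]
step 1: x' = [520/1093, 275/1093], P' = [2707/5465 -849/5465; -849/5465 29598/5465]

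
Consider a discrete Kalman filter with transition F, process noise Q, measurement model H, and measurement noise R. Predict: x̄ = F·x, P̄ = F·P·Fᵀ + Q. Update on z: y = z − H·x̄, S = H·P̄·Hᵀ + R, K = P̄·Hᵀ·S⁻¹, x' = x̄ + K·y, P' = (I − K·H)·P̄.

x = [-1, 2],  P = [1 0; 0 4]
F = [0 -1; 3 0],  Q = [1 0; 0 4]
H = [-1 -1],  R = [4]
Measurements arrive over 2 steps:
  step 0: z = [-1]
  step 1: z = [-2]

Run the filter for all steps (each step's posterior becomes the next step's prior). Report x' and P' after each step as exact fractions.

step 0: x̄ = F·x = [-2, -3]
step 0: P̄ = F·P·Fᵀ + Q = [5 0; 0 13]
step 0: y = z − H·x̄ = [-6]
step 0: S = H·P̄·Hᵀ + R = [22]
step 0: K = P̄·Hᵀ·S⁻¹ = [-5/22; -13/22]
step 0: x' = x̄ + K·y = [-7/11, 6/11]
step 0: P' = (I − K·H)·P̄ = [85/22 -65/22; -65/22 117/22]
step 1: x̄ = F·x = [-6/11, -21/11]
step 1: P̄ = F·P·Fᵀ + Q = [139/22 195/22; 195/22 853/22]
step 1: y = z − H·x̄ = [-49/11]
step 1: S = H·P̄·Hᵀ + R = [735/11]
step 1: K = P̄·Hᵀ·S⁻¹ = [-167/735; -524/735]
step 1: x' = x̄ + K·y = [7/15, 19/15]
step 1: P' = (I − K·H)·P̄ = [4217/1470 -2881/1470; -2881/1470 7073/1470]

step 0: x' = [-7/11, 6/11], P' = [85/22 -65/22; -65/22 117/22]
step 1: x' = [7/15, 19/15], P' = [4217/1470 -2881/1470; -2881/1470 7073/1470]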